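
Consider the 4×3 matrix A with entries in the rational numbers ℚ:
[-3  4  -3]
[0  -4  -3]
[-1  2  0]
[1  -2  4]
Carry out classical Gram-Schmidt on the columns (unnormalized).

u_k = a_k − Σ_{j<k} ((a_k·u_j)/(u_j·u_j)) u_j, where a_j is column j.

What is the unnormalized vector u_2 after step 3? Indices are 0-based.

Step 1: u_0 = a_0 = (-3, 0, -1, 1).
Step 2: u_1 = a_1 − (-16/11)·u_0 = (-4/11, -4, 6/11, -6/11).
Step 3: u_2 = a_2 − (13/11)·u_0 − (15/23)·u_1 = (18/23, -9/23, 19/23, 73/23).

u_2 = (18/23, -9/23, 19/23, 73/23)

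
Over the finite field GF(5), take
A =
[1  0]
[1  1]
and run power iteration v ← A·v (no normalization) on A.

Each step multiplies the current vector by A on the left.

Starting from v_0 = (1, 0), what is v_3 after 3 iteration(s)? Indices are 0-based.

v_0 = (1, 0).
v_1 = A·v_0 = (1, 1).
v_2 = A·v_1 = (1, 2).
v_3 = A·v_2 = (1, 3).

v_3 = (1, 3)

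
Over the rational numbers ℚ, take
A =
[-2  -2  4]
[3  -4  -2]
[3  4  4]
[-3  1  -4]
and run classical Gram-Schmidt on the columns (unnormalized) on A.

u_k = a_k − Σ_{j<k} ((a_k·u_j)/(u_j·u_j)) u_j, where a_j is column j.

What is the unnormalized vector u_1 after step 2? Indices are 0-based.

u_1 = (-60/31, -127/31, 121/31, 34/31)

Step 1: u_0 = a_0 = (-2, 3, 3, -3).
Step 2: u_1 = a_1 − (1/31)·u_0 = (-60/31, -127/31, 121/31, 34/31).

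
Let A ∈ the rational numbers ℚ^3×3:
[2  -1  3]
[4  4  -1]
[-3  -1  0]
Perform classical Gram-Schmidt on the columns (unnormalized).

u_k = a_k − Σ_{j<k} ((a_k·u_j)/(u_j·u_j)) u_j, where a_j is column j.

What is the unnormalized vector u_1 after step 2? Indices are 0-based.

Step 1: u_0 = a_0 = (2, 4, -3).
Step 2: u_1 = a_1 − (17/29)·u_0 = (-63/29, 48/29, 22/29).

u_1 = (-63/29, 48/29, 22/29)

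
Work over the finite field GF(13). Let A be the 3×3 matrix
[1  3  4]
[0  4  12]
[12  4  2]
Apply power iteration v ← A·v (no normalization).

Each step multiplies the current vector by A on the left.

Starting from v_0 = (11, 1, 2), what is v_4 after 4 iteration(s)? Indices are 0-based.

v_0 = (11, 1, 2).
v_1 = A·v_0 = (9, 2, 10).
v_2 = A·v_1 = (3, 11, 6).
v_3 = A·v_2 = (8, 12, 1).
v_4 = A·v_3 = (9, 8, 3).

v_4 = (9, 8, 3)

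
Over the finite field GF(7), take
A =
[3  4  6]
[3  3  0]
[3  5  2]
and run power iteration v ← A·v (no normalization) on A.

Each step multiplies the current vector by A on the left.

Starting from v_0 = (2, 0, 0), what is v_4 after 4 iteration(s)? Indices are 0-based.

v_4 = (3, 6, 1)

v_0 = (2, 0, 0).
v_1 = A·v_0 = (6, 6, 6).
v_2 = A·v_1 = (1, 1, 4).
v_3 = A·v_2 = (3, 6, 2).
v_4 = A·v_3 = (3, 6, 1).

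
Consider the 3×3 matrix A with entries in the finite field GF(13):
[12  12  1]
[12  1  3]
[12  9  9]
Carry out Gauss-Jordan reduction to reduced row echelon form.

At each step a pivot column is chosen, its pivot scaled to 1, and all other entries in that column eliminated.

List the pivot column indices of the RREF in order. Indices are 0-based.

pivot columns: 0, 1, 2

[1] R0 /= 12  ⇒  (1, 1, 12)
     R1 -= 12·R0  ⇒  (0, 2, 2)
     R2 -= 12·R0  ⇒  (0, 10, 8)
[2] R1 /= 2  ⇒  (0, 1, 1)
     R0 -= 1·R1  ⇒  (1, 0, 11)
     R2 -= 10·R1  ⇒  (0, 0, 11)
[3] R2 /= 11  ⇒  (0, 0, 1)
     R0 -= 11·R2  ⇒  (1, 0, 0)
     R1 -= 1·R2  ⇒  (0, 1, 0)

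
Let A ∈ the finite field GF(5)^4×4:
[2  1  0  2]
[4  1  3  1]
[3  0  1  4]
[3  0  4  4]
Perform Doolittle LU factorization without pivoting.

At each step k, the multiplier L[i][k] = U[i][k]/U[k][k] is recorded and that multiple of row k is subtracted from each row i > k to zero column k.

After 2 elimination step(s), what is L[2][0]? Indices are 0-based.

L[2][0] = 4

[col 0] pivot 2
  R1 -= 2*R0 → (0, 4, 3, 2)  (L[1][0] := 2)
  R2 -= 4*R0 → (0, 1, 1, 1)  (L[2][0] := 4)
  R3 -= 4*R0 → (0, 1, 4, 1)  (L[3][0] := 4)
[col 1] pivot 4
  R2 -= 4*R1 → (0, 0, 4, 3)  (L[2][1] := 4)
  R3 -= 4*R1 → (0, 0, 2, 3)  (L[3][1] := 4)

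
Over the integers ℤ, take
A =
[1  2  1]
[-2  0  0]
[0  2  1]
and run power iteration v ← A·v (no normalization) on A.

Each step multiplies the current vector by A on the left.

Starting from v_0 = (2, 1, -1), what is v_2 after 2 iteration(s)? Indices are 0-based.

v_2 = (-4, -6, -7)

v_0 = (2, 1, -1).
v_1 = A·v_0 = (3, -4, 1).
v_2 = A·v_1 = (-4, -6, -7).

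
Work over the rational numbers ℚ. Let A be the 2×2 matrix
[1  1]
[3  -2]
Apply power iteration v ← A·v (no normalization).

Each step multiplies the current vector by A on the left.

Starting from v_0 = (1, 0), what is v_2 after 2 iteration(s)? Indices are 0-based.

v_2 = (4, -3)

v_0 = (1, 0).
v_1 = A·v_0 = (1, 3).
v_2 = A·v_1 = (4, -3).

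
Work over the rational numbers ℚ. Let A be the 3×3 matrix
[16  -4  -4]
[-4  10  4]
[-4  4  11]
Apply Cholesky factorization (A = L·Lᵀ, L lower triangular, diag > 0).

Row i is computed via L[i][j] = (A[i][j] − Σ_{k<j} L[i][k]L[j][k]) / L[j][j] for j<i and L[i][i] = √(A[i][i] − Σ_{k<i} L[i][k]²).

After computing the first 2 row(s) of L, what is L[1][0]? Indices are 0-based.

Step 1: L[0][0] = √(16) = 4.
  L[1][0] = (-4) / L[0][0] = -1.
Step 2: L[1][1] = √(9) = 3.

L[1][0] = -1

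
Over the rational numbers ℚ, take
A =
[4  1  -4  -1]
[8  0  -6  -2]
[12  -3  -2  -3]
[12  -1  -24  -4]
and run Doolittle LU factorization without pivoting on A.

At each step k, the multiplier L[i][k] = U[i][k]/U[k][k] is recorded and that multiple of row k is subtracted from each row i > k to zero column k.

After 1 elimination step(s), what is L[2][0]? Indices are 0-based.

L[2][0] = 3

[col 0] pivot 4
  R1 -= 2*R0 → (0, -2, 2, 0)  (L[1][0] := 2)
  R2 -= 3*R0 → (0, -6, 10, 0)  (L[2][0] := 3)
  R3 -= 3*R0 → (0, -4, -12, -1)  (L[3][0] := 3)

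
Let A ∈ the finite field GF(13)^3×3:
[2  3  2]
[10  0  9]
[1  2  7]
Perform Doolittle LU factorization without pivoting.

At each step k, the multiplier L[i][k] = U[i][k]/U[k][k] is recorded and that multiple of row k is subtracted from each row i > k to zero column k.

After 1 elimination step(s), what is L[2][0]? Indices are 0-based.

L[2][0] = 7

k=0: U[0][0]=2
  eliminate (1,0): mult=5, new row 1: (0, 11, 12); set L[1][0]=5
  eliminate (2,0): mult=7, new row 2: (0, 7, 6); set L[2][0]=7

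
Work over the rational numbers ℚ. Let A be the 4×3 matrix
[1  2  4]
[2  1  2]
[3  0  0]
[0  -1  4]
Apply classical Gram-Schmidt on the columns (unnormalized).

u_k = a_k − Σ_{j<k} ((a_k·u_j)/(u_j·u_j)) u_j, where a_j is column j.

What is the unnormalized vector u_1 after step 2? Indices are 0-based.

u_1 = (12/7, 3/7, -6/7, -1)

Step 1: u_0 = a_0 = (1, 2, 3, 0).
Step 2: u_1 = a_1 − (2/7)·u_0 = (12/7, 3/7, -6/7, -1).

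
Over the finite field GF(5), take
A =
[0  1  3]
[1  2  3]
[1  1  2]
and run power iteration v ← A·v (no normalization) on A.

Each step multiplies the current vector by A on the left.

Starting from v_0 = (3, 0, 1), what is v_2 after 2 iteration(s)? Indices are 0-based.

v_0 = (3, 0, 1).
v_1 = A·v_0 = (3, 1, 0).
v_2 = A·v_1 = (1, 0, 4).

v_2 = (1, 0, 4)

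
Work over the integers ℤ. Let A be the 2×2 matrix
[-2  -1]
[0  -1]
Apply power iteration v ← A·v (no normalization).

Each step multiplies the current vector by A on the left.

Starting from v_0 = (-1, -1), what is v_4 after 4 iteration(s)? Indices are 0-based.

v_4 = (-31, -1)

v_0 = (-1, -1).
v_1 = A·v_0 = (3, 1).
v_2 = A·v_1 = (-7, -1).
v_3 = A·v_2 = (15, 1).
v_4 = A·v_3 = (-31, -1).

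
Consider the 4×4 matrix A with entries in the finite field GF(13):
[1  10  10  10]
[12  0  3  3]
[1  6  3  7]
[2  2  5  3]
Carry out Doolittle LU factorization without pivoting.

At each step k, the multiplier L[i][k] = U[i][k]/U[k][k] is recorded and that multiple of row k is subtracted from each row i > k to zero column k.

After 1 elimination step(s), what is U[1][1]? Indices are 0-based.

U[1][1] = 10

k=0: U[0][0]=1
  eliminate (1,0): mult=12, new row 1: (0, 10, 0, 0); set L[1][0]=12
  eliminate (2,0): mult=1, new row 2: (0, 9, 6, 10); set L[2][0]=1
  eliminate (3,0): mult=2, new row 3: (0, 8, 11, 9); set L[3][0]=2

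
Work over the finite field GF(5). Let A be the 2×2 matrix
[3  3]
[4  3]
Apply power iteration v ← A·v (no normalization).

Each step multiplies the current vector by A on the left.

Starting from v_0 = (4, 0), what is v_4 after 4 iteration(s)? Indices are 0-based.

v_0 = (4, 0).
v_1 = A·v_0 = (2, 1).
v_2 = A·v_1 = (4, 1).
v_3 = A·v_2 = (0, 4).
v_4 = A·v_3 = (2, 2).

v_4 = (2, 2)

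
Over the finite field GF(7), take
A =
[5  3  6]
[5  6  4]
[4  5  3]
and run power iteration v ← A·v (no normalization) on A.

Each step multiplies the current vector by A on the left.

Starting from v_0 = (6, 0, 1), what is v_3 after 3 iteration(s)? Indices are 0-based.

v_3 = (4, 4, 3)

v_0 = (6, 0, 1).
v_1 = A·v_0 = (1, 6, 6).
v_2 = A·v_1 = (3, 2, 3).
v_3 = A·v_2 = (4, 4, 3).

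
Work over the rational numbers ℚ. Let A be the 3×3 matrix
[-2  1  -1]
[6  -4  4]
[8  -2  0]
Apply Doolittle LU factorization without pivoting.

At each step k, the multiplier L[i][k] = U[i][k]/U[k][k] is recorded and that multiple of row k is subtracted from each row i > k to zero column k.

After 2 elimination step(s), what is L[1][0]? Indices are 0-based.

k=0: U[0][0]=-2
  eliminate (1,0): mult=-3, new row 1: (0, -1, 1); set L[1][0]=-3
  eliminate (2,0): mult=-4, new row 2: (0, 2, -4); set L[2][0]=-4
k=1: U[1][1]=-1
  eliminate (2,1): mult=-2, new row 2: (0, 0, -2); set L[2][1]=-2

L[1][0] = -3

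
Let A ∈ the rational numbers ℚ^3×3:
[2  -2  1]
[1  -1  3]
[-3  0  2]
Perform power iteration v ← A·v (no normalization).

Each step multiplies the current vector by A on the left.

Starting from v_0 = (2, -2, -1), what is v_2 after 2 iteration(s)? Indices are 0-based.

v_0 = (2, -2, -1).
v_1 = A·v_0 = (7, 1, -8).
v_2 = A·v_1 = (4, -18, -37).

v_2 = (4, -18, -37)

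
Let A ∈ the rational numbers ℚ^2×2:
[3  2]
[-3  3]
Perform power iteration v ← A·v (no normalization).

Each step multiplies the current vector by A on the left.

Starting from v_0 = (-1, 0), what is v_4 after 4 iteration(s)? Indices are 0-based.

v_4 = (207, 108)

v_0 = (-1, 0).
v_1 = A·v_0 = (-3, 3).
v_2 = A·v_1 = (-3, 18).
v_3 = A·v_2 = (27, 63).
v_4 = A·v_3 = (207, 108).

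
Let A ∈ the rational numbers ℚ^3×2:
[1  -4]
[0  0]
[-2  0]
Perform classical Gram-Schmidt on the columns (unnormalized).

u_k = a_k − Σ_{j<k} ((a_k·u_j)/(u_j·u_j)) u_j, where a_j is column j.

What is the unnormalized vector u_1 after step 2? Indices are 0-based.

u_1 = (-16/5, 0, -8/5)

Step 1: u_0 = a_0 = (1, 0, -2).
Step 2: u_1 = a_1 − (-4/5)·u_0 = (-16/5, 0, -8/5).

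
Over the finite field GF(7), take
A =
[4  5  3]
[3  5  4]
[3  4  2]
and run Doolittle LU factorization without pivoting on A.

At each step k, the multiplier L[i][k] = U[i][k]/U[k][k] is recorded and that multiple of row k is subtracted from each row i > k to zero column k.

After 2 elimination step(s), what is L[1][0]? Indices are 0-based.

Step 1: pivot at (0,0) is 4.
  row1 ← row1 − (6)·row0  ⇒  L[1][0]=6, U row1=(0, 3, 0)
  row2 ← row2 − (6)·row0  ⇒  L[2][0]=6, U row2=(0, 2, 5)
Step 2: pivot at (1,1) is 3.
  row2 ← row2 − (3)·row1  ⇒  L[2][1]=3, U row2=(0, 0, 5)

L[1][0] = 6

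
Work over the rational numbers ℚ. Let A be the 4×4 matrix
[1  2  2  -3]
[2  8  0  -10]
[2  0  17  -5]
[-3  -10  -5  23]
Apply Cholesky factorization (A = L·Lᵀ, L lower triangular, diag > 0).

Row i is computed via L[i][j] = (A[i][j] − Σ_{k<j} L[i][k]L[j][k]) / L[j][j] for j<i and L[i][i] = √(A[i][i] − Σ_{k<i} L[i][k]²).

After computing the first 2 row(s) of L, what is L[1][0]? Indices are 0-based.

L[1][0] = 2

Step 1: L[0][0] = √(1) = 1.
  L[1][0] = (2) / L[0][0] = 2.
Step 2: L[1][1] = √(4) = 2.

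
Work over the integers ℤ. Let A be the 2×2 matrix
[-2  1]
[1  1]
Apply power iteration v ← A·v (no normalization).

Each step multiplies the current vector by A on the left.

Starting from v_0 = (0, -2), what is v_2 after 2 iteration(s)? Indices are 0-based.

v_2 = (2, -4)

v_0 = (0, -2).
v_1 = A·v_0 = (-2, -2).
v_2 = A·v_1 = (2, -4).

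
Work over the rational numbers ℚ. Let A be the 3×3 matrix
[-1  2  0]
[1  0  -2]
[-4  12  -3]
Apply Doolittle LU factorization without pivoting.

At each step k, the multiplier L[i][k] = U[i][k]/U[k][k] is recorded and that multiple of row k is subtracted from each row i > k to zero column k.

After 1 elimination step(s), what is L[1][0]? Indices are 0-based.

L[1][0] = -1

Step 1: pivot at (0,0) is -1.
  row1 ← row1 − (-1)·row0  ⇒  L[1][0]=-1, U row1=(0, 2, -2)
  row2 ← row2 − (4)·row0  ⇒  L[2][0]=4, U row2=(0, 4, -3)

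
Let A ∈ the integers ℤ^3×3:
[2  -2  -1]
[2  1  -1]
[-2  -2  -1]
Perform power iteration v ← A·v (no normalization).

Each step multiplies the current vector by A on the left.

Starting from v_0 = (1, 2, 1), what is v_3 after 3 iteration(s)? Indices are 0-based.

v_3 = (-25, -13, -5)

v_0 = (1, 2, 1).
v_1 = A·v_0 = (-3, 3, -7).
v_2 = A·v_1 = (-5, 4, 7).
v_3 = A·v_2 = (-25, -13, -5).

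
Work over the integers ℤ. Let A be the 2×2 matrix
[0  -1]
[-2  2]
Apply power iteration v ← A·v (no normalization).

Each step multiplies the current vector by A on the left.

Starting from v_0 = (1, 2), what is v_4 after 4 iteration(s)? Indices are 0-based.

v_0 = (1, 2).
v_1 = A·v_0 = (-2, 2).
v_2 = A·v_1 = (-2, 8).
v_3 = A·v_2 = (-8, 20).
v_4 = A·v_3 = (-20, 56).

v_4 = (-20, 56)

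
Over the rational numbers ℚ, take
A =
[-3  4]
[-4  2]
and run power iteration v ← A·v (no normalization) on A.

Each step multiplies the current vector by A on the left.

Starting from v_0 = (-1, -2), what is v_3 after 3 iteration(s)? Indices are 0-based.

v_3 = (35, -20)

v_0 = (-1, -2).
v_1 = A·v_0 = (-5, 0).
v_2 = A·v_1 = (15, 20).
v_3 = A·v_2 = (35, -20).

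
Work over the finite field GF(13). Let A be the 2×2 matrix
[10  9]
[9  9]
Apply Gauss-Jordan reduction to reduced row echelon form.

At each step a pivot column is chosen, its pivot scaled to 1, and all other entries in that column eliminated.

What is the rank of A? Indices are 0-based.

rank = 2

[1] R0 /= 10  ⇒  (1, 10)
     R1 -= 9·R0  ⇒  (0, 10)
[2] R1 /= 10  ⇒  (0, 1)
     R0 -= 10·R1  ⇒  (1, 0)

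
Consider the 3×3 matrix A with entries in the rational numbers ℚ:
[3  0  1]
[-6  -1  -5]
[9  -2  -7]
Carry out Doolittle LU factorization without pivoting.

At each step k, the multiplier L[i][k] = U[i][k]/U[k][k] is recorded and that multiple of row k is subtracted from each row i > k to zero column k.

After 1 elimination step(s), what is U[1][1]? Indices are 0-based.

Step 1: pivot at (0,0) is 3.
  row1 ← row1 − (-2)·row0  ⇒  L[1][0]=-2, U row1=(0, -1, -3)
  row2 ← row2 − (3)·row0  ⇒  L[2][0]=3, U row2=(0, -2, -10)

U[1][1] = -1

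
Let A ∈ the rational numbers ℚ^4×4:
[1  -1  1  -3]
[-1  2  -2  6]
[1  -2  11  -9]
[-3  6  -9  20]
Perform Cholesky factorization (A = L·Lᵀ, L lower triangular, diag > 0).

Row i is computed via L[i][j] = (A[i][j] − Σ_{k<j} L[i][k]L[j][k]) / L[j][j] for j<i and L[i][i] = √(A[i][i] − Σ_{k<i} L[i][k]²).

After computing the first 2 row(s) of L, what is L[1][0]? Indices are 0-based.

L[1][0] = -1

Step 1: L[0][0] = √(1) = 1.
  L[1][0] = (-1) / L[0][0] = -1.
Step 2: L[1][1] = √(1) = 1.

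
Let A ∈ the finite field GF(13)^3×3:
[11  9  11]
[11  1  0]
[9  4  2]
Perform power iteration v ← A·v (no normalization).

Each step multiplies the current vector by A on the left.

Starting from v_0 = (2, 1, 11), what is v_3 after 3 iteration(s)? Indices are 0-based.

v_3 = (10, 11, 8)

v_0 = (2, 1, 11).
v_1 = A·v_0 = (9, 10, 5).
v_2 = A·v_1 = (10, 5, 1).
v_3 = A·v_2 = (10, 11, 8).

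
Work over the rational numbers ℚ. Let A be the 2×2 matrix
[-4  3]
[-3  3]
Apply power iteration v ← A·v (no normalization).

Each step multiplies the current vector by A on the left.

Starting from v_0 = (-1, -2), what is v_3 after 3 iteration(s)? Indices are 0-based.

v_0 = (-1, -2).
v_1 = A·v_0 = (-2, -3).
v_2 = A·v_1 = (-1, -3).
v_3 = A·v_2 = (-5, -6).

v_3 = (-5, -6)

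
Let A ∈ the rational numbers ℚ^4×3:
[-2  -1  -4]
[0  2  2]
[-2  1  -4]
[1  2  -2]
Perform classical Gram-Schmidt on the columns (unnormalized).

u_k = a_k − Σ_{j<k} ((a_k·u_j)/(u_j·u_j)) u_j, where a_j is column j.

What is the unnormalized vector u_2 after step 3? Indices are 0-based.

u_2 = (-46/43, 114/43, -18/43, -128/43)

Step 1: u_0 = a_0 = (-2, 0, -2, 1).
Step 2: u_1 = a_1 − (2/9)·u_0 = (-5/9, 2, 13/9, 16/9).
Step 3: u_2 = a_2 − (14/9)·u_0 − (-14/43)·u_1 = (-46/43, 114/43, -18/43, -128/43).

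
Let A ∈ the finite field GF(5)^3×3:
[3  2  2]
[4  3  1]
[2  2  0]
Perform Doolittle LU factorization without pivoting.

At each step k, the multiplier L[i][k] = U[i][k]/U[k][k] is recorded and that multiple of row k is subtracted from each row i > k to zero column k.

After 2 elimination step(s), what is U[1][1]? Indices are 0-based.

U[1][1] = 2

Step 1: pivot at (0,0) is 3.
  row1 ← row1 − (3)·row0  ⇒  L[1][0]=3, U row1=(0, 2, 0)
  row2 ← row2 − (4)·row0  ⇒  L[2][0]=4, U row2=(0, 4, 2)
Step 2: pivot at (1,1) is 2.
  row2 ← row2 − (2)·row1  ⇒  L[2][1]=2, U row2=(0, 0, 2)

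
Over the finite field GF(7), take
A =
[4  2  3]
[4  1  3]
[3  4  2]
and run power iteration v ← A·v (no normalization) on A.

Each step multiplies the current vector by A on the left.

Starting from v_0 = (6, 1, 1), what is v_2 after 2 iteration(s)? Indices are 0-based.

v_2 = (6, 6, 2)

v_0 = (6, 1, 1).
v_1 = A·v_0 = (1, 0, 3).
v_2 = A·v_1 = (6, 6, 2).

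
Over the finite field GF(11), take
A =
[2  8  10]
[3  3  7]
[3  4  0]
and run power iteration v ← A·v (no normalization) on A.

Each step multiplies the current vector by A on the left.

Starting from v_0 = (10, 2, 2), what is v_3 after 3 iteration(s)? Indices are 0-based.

v_3 = (5, 8, 7)

v_0 = (10, 2, 2).
v_1 = A·v_0 = (1, 6, 5).
v_2 = A·v_1 = (1, 1, 5).
v_3 = A·v_2 = (5, 8, 7).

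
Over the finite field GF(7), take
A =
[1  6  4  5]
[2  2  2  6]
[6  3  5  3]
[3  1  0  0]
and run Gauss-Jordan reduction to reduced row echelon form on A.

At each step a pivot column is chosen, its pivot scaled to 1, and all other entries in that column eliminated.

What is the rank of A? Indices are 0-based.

rank = 4

pivot(0,0)=1: scale R0 → (1, 6, 4, 5)
  clear (1,0): R1 −= (2)R0 → (0, 4, 1, 3)
  clear (2,0): R2 −= (6)R0 → (0, 2, 2, 1)
  clear (3,0): R3 −= (3)R0 → (0, 4, 2, 6)
pivot(1,1)=4: scale R1 → (0, 1, 2, 6)
  clear (0,1): R0 −= (6)R1 → (1, 0, 6, 4)
  clear (2,1): R2 −= (2)R1 → (0, 0, 5, 3)
  clear (3,1): R3 −= (4)R1 → (0, 0, 1, 3)
pivot(2,2)=5: scale R2 → (0, 0, 1, 2)
  clear (0,2): R0 −= (6)R2 → (1, 0, 0, 6)
  clear (1,2): R1 −= (2)R2 → (0, 1, 0, 2)
  clear (3,2): R3 −= (1)R2 → (0, 0, 0, 1)
pivot(3,3)=1: scale R3 → (0, 0, 0, 1)
  clear (0,3): R0 −= (6)R3 → (1, 0, 0, 0)
  clear (1,3): R1 −= (2)R3 → (0, 1, 0, 0)
  clear (2,3): R2 −= (2)R3 → (0, 0, 1, 0)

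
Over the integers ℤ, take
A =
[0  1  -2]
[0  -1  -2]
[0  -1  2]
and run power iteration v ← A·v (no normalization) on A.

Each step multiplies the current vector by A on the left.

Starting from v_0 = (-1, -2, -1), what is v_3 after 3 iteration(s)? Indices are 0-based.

v_3 = (4, 12, -4)

v_0 = (-1, -2, -1).
v_1 = A·v_0 = (0, 4, 0).
v_2 = A·v_1 = (4, -4, -4).
v_3 = A·v_2 = (4, 12, -4).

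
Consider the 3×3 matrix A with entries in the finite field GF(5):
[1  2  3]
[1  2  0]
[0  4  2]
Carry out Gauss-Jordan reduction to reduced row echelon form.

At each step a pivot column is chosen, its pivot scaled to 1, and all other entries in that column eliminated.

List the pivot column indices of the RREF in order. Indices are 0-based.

pivot(0,0)=1: scale R0 → (1, 2, 3)
  clear (1,0): R1 −= (1)R0 → (0, 0, 2)
pivot(1,1): swap R1↔R2
pivot(1,1)=4: scale R1 → (0, 1, 3)
  clear (0,1): R0 −= (2)R1 → (1, 0, 2)
pivot(2,2)=2: scale R2 → (0, 0, 1)
  clear (0,2): R0 −= (2)R2 → (1, 0, 0)
  clear (1,2): R1 −= (3)R2 → (0, 1, 0)

pivot columns: 0, 1, 2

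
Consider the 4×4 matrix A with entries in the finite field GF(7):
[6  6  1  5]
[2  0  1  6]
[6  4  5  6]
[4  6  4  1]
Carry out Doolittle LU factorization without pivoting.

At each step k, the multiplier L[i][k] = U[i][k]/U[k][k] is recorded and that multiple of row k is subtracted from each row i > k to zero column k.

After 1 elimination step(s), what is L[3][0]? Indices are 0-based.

L[3][0] = 3

Step 1: pivot at (0,0) is 6.
  row1 ← row1 − (5)·row0  ⇒  L[1][0]=5, U row1=(0, 5, 3, 2)
  row2 ← row2 − (1)·row0  ⇒  L[2][0]=1, U row2=(0, 5, 4, 1)
  row3 ← row3 − (3)·row0  ⇒  L[3][0]=3, U row3=(0, 2, 1, 0)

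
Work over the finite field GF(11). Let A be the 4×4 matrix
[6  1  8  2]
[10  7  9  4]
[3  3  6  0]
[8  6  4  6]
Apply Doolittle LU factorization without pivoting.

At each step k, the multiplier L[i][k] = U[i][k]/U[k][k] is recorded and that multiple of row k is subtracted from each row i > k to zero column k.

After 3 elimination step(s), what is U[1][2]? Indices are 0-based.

U[1][2] = 3

[col 0] pivot 6
  R1 -= 9*R0 → (0, 9, 3, 8)  (L[1][0] := 9)
  R2 -= 6*R0 → (0, 8, 2, 10)  (L[2][0] := 6)
  R3 -= 5*R0 → (0, 1, 8, 7)  (L[3][0] := 5)
[col 1] pivot 9
  R2 -= 7*R1 → (0, 0, 3, 9)  (L[2][1] := 7)
  R3 -= 5*R1 → (0, 0, 4, 0)  (L[3][1] := 5)
[col 2] pivot 3
  R3 -= 5*R2 → (0, 0, 0, 10)  (L[3][2] := 5)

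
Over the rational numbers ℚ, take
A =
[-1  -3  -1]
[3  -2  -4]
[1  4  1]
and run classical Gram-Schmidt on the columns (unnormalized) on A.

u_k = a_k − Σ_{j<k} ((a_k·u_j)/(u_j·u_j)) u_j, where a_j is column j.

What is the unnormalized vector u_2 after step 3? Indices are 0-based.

u_2 = (-49/159, -7/318, -77/318)

Step 1: u_0 = a_0 = (-1, 3, 1).
Step 2: u_1 = a_1 − (1/11)·u_0 = (-32/11, -25/11, 43/11).
Step 3: u_2 = a_2 − (-10/11)·u_0 − (175/318)·u_1 = (-49/159, -7/318, -77/318).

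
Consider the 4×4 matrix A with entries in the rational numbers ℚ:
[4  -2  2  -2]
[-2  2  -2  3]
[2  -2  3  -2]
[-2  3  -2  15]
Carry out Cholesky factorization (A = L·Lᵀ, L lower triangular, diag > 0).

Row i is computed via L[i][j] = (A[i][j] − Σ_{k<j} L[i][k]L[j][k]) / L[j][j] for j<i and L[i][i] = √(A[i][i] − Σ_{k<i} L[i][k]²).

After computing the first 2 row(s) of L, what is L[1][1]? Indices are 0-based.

Step 1: L[0][0] = √(4) = 2.
  L[1][0] = (-2) / L[0][0] = -1.
Step 2: L[1][1] = √(1) = 1.

L[1][1] = 1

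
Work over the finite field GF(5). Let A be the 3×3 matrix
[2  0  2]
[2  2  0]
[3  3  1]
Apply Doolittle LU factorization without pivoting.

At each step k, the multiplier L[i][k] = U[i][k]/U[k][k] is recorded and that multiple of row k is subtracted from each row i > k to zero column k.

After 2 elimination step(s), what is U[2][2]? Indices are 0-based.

k=0: U[0][0]=2
  eliminate (1,0): mult=1, new row 1: (0, 2, 3); set L[1][0]=1
  eliminate (2,0): mult=4, new row 2: (0, 3, 3); set L[2][0]=4
k=1: U[1][1]=2
  eliminate (2,1): mult=4, new row 2: (0, 0, 1); set L[2][1]=4

U[2][2] = 1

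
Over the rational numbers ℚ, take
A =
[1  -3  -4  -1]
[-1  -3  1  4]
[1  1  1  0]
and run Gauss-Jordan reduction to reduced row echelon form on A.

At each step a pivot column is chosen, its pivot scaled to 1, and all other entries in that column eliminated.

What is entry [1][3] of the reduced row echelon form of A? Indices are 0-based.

M[1][3] = -1

pivot(0,0)=1: scale R0 → (1, -3, -4, -1)
  clear (1,0): R1 −= (-1)R0 → (0, -6, -3, 3)
  clear (2,0): R2 −= (1)R0 → (0, 4, 5, 1)
pivot(1,1)=-6: scale R1 → (0, 1, 1/2, -1/2)
  clear (0,1): R0 −= (-3)R1 → (1, 0, -5/2, -5/2)
  clear (2,1): R2 −= (4)R1 → (0, 0, 3, 3)
pivot(2,2)=3: scale R2 → (0, 0, 1, 1)
  clear (0,2): R0 −= (-5/2)R2 → (1, 0, 0, 0)
  clear (1,2): R1 −= (1/2)R2 → (0, 1, 0, -1)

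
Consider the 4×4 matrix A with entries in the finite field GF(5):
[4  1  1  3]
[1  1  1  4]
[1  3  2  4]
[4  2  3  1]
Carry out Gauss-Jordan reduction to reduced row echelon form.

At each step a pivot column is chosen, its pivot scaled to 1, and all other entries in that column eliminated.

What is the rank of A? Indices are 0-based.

[1] R0 /= 4  ⇒  (1, 4, 4, 2)
     R1 -= 1·R0  ⇒  (0, 2, 2, 2)
     R2 -= 1·R0  ⇒  (0, 4, 3, 2)
     R3 -= 4·R0  ⇒  (0, 1, 2, 3)
[2] R1 /= 2  ⇒  (0, 1, 1, 1)
     R0 -= 4·R1  ⇒  (1, 0, 0, 3)
     R2 -= 4·R1  ⇒  (0, 0, 4, 3)
     R3 -= 1·R1  ⇒  (0, 0, 1, 2)
[3] R2 /= 4  ⇒  (0, 0, 1, 2)
     R1 -= 1·R2  ⇒  (0, 1, 0, 4)
     R3 -= 1·R2  ⇒  (0, 0, 0, 0)
column 3 empty below row 3

rank = 3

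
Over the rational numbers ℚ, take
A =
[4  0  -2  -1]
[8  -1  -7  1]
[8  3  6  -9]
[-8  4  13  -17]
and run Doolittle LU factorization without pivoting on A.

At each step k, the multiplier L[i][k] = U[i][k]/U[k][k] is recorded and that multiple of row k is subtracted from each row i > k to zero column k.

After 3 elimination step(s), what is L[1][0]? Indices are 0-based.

L[1][0] = 2

[col 0] pivot 4
  R1 -= 2*R0 → (0, -1, -3, 3)  (L[1][0] := 2)
  R2 -= 2*R0 → (0, 3, 10, -7)  (L[2][0] := 2)
  R3 -= -2*R0 → (0, 4, 9, -19)  (L[3][0] := -2)
[col 1] pivot -1
  R2 -= -3*R1 → (0, 0, 1, 2)  (L[2][1] := -3)
  R3 -= -4*R1 → (0, 0, -3, -7)  (L[3][1] := -4)
[col 2] pivot 1
  R3 -= -3*R2 → (0, 0, 0, -1)  (L[3][2] := -3)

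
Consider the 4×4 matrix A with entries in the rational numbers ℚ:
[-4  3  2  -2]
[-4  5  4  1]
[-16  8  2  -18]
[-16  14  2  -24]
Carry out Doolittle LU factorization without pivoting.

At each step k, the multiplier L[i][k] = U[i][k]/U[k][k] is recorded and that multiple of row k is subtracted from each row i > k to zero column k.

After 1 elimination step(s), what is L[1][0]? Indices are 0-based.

Step 1: pivot at (0,0) is -4.
  row1 ← row1 − (1)·row0  ⇒  L[1][0]=1, U row1=(0, 2, 2, 3)
  row2 ← row2 − (4)·row0  ⇒  L[2][0]=4, U row2=(0, -4, -6, -10)
  row3 ← row3 − (4)·row0  ⇒  L[3][0]=4, U row3=(0, 2, -6, -16)

L[1][0] = 1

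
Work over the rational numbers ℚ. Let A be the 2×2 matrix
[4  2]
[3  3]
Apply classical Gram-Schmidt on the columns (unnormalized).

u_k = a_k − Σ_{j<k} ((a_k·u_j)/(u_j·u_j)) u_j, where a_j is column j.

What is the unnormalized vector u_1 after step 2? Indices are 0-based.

Step 1: u_0 = a_0 = (4, 3).
Step 2: u_1 = a_1 − (17/25)·u_0 = (-18/25, 24/25).

u_1 = (-18/25, 24/25)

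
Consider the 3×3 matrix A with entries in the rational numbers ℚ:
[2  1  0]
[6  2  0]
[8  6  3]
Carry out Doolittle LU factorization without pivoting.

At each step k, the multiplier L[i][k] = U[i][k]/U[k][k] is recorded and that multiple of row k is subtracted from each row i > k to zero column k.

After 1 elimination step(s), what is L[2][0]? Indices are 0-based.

L[2][0] = 4

k=0: U[0][0]=2
  eliminate (1,0): mult=3, new row 1: (0, -1, 0); set L[1][0]=3
  eliminate (2,0): mult=4, new row 2: (0, 2, 3); set L[2][0]=4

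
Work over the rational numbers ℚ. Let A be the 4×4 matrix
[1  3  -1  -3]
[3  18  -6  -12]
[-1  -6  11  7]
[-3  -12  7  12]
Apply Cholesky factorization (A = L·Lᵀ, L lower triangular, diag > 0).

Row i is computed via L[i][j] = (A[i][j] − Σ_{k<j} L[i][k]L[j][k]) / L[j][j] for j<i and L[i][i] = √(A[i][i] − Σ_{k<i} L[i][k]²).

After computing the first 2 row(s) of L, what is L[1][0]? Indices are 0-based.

L[1][0] = 3

Step 1: L[0][0] = √(1) = 1.
  L[1][0] = (3) / L[0][0] = 3.
Step 2: L[1][1] = √(9) = 3.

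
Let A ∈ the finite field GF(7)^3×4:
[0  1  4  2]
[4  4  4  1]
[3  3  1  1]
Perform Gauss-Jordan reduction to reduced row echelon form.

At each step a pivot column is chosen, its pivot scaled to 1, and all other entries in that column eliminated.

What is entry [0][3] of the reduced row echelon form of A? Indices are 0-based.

M[0][3] = 4

pivot(0,0): swap R0↔R1
pivot(0,0)=4: scale R0 → (1, 1, 1, 2)
  clear (2,0): R2 −= (3)R0 → (0, 0, 5, 2)
pivot(1,1)=1: scale R1 → (0, 1, 4, 2)
  clear (0,1): R0 −= (1)R1 → (1, 0, 4, 0)
pivot(2,2)=5: scale R2 → (0, 0, 1, 6)
  clear (0,2): R0 −= (4)R2 → (1, 0, 0, 4)
  clear (1,2): R1 −= (4)R2 → (0, 1, 0, 6)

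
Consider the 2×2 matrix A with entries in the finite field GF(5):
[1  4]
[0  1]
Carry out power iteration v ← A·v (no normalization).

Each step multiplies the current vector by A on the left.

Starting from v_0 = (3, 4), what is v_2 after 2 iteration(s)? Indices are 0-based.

v_2 = (0, 4)

v_0 = (3, 4).
v_1 = A·v_0 = (4, 4).
v_2 = A·v_1 = (0, 4).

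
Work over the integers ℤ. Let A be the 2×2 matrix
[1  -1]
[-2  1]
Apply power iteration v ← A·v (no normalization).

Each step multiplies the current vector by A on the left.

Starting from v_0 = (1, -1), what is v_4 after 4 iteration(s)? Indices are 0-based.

v_4 = (29, -41)

v_0 = (1, -1).
v_1 = A·v_0 = (2, -3).
v_2 = A·v_1 = (5, -7).
v_3 = A·v_2 = (12, -17).
v_4 = A·v_3 = (29, -41).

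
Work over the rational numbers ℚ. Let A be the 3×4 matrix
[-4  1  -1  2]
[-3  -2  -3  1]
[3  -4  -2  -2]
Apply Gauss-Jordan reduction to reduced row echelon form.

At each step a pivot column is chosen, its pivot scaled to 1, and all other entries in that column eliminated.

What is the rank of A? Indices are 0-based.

rank = 3

[1] R0 /= -4  ⇒  (1, -1/4, 1/4, -1/2)
     R1 -= -3·R0  ⇒  (0, -11/4, -9/4, -1/2)
     R2 -= 3·R0  ⇒  (0, -13/4, -11/4, -1/2)
[2] R1 /= -11/4  ⇒  (0, 1, 9/11, 2/11)
     R0 -= -1/4·R1  ⇒  (1, 0, 5/11, -5/11)
     R2 -= -13/4·R1  ⇒  (0, 0, -1/11, 1/11)
[3] R2 /= -1/11  ⇒  (0, 0, 1, -1)
     R0 -= 5/11·R2  ⇒  (1, 0, 0, 0)
     R1 -= 9/11·R2  ⇒  (0, 1, 0, 1)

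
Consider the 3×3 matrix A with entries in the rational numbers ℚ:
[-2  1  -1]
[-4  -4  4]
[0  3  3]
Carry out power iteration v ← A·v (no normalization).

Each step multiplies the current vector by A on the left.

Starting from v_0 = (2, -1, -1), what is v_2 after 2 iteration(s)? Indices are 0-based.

v_0 = (2, -1, -1).
v_1 = A·v_0 = (-4, -8, -6).
v_2 = A·v_1 = (6, 24, -42).

v_2 = (6, 24, -42)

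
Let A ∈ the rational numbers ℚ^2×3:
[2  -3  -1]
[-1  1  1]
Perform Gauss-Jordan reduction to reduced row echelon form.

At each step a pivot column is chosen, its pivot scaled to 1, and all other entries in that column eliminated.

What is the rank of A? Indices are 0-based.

pivot(0,0)=2: scale R0 → (1, -3/2, -1/2)
  clear (1,0): R1 −= (-1)R0 → (0, -1/2, 1/2)
pivot(1,1)=-1/2: scale R1 → (0, 1, -1)
  clear (0,1): R0 −= (-3/2)R1 → (1, 0, -2)

rank = 2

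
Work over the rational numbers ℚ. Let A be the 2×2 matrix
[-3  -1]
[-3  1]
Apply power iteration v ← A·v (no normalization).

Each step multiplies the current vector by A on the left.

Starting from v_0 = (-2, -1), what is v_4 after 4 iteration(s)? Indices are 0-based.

v_0 = (-2, -1).
v_1 = A·v_0 = (7, 5).
v_2 = A·v_1 = (-26, -16).
v_3 = A·v_2 = (94, 62).
v_4 = A·v_3 = (-344, -220).

v_4 = (-344, -220)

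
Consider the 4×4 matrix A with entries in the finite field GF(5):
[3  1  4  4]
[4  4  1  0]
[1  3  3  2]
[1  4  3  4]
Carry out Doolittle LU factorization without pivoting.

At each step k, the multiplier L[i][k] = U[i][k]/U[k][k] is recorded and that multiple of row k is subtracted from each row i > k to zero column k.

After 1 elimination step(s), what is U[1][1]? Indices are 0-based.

[col 0] pivot 3
  R1 -= 3*R0 → (0, 1, 4, 3)  (L[1][0] := 3)
  R2 -= 2*R0 → (0, 1, 0, 4)  (L[2][0] := 2)
  R3 -= 2*R0 → (0, 2, 0, 1)  (L[3][0] := 2)

U[1][1] = 1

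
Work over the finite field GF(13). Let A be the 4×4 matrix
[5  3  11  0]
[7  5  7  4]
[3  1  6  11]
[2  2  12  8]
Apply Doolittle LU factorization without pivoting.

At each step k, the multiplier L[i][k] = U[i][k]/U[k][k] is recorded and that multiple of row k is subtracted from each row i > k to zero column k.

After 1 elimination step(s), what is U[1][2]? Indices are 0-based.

U[1][2] = 2

[col 0] pivot 5
  R1 -= 4*R0 → (0, 6, 2, 4)  (L[1][0] := 4)
  R2 -= 11*R0 → (0, 7, 2, 11)  (L[2][0] := 11)
  R3 -= 3*R0 → (0, 6, 5, 8)  (L[3][0] := 3)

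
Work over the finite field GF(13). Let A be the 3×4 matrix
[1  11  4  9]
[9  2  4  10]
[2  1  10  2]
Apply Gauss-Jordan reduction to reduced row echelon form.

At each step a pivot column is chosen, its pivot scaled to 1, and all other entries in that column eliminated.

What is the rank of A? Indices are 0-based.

step 1: normalize row 0 (÷1) = (1, 11, 4, 9)
  row 1: subtract 9×row0 = (0, 7, 7, 7)
  row 2: subtract 2×row0 = (0, 5, 2, 10)
step 2: normalize row 1 (÷7) = (0, 1, 1, 1)
  row 0: subtract 11×row1 = (1, 0, 6, 11)
  row 2: subtract 5×row1 = (0, 0, 10, 5)
step 3: normalize row 2 (÷10) = (0, 0, 1, 7)
  row 0: subtract 6×row2 = (1, 0, 0, 8)
  row 1: subtract 1×row2 = (0, 1, 0, 7)

rank = 3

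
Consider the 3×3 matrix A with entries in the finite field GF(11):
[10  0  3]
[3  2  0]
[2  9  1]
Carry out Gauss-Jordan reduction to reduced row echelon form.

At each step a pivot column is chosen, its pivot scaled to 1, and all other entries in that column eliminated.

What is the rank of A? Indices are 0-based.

step 1: normalize row 0 (÷10) = (1, 0, 8)
  row 1: subtract 3×row0 = (0, 2, 9)
  row 2: subtract 2×row0 = (0, 9, 7)
step 2: normalize row 1 (÷2) = (0, 1, 10)
  row 2: subtract 9×row1 = (0, 0, 5)
step 3: normalize row 2 (÷5) = (0, 0, 1)
  row 0: subtract 8×row2 = (1, 0, 0)
  row 1: subtract 10×row2 = (0, 1, 0)

rank = 3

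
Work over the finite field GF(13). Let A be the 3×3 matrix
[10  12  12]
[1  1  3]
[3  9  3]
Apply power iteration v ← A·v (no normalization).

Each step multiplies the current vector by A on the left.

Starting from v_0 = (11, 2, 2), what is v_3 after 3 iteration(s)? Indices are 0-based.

v_0 = (11, 2, 2).
v_1 = A·v_0 = (2, 6, 5).
v_2 = A·v_1 = (9, 10, 10).
v_3 = A·v_2 = (5, 10, 4).

v_3 = (5, 10, 4)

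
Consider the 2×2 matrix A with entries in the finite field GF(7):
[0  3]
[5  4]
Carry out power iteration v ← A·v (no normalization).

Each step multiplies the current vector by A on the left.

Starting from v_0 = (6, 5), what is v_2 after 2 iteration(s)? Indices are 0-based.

v_2 = (3, 2)

v_0 = (6, 5).
v_1 = A·v_0 = (1, 1).
v_2 = A·v_1 = (3, 2).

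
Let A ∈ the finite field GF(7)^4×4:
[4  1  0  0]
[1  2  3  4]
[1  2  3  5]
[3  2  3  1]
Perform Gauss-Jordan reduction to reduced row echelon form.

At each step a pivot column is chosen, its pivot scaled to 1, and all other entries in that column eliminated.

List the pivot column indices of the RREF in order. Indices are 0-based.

pivot columns: 0, 1, 2, 3

step 1: normalize row 0 (÷4) = (1, 2, 0, 0)
  row 1: subtract 1×row0 = (0, 0, 3, 4)
  row 2: subtract 1×row0 = (0, 0, 3, 5)
  row 3: subtract 3×row0 = (0, 3, 3, 1)
step 2: exchange rows 1,3
step 2: normalize row 1 (÷3) = (0, 1, 1, 5)
  row 0: subtract 2×row1 = (1, 0, 5, 4)
step 3: normalize row 2 (÷3) = (0, 0, 1, 4)
  row 0: subtract 5×row2 = (1, 0, 0, 5)
  row 1: subtract 1×row2 = (0, 1, 0, 1)
  row 3: subtract 3×row2 = (0, 0, 0, 6)
step 4: normalize row 3 (÷6) = (0, 0, 0, 1)
  row 0: subtract 5×row3 = (1, 0, 0, 0)
  row 1: subtract 1×row3 = (0, 1, 0, 0)
  row 2: subtract 4×row3 = (0, 0, 1, 0)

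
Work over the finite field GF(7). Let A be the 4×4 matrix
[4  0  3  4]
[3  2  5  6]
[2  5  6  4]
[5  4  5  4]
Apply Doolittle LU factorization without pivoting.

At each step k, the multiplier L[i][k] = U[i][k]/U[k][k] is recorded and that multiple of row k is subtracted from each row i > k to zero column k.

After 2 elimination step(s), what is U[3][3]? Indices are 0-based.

k=0: U[0][0]=4
  eliminate (1,0): mult=6, new row 1: (0, 2, 1, 3); set L[1][0]=6
  eliminate (2,0): mult=4, new row 2: (0, 5, 1, 2); set L[2][0]=4
  eliminate (3,0): mult=3, new row 3: (0, 4, 3, 6); set L[3][0]=3
k=1: U[1][1]=2
  eliminate (2,1): mult=6, new row 2: (0, 0, 2, 5); set L[2][1]=6
  eliminate (3,1): mult=2, new row 3: (0, 0, 1, 0); set L[3][1]=2

U[3][3] = 0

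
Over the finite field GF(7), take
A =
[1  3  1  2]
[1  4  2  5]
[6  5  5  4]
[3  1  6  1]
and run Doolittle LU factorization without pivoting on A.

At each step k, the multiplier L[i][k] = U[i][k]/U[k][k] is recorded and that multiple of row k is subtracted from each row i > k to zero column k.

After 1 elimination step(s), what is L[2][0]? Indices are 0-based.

Step 1: pivot at (0,0) is 1.
  row1 ← row1 − (1)·row0  ⇒  L[1][0]=1, U row1=(0, 1, 1, 3)
  row2 ← row2 − (6)·row0  ⇒  L[2][0]=6, U row2=(0, 1, 6, 6)
  row3 ← row3 − (3)·row0  ⇒  L[3][0]=3, U row3=(0, 6, 3, 2)

L[2][0] = 6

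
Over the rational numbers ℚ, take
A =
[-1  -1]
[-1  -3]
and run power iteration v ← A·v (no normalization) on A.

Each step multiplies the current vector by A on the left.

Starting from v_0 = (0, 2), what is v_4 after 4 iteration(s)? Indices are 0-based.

v_4 = (96, 232)

v_0 = (0, 2).
v_1 = A·v_0 = (-2, -6).
v_2 = A·v_1 = (8, 20).
v_3 = A·v_2 = (-28, -68).
v_4 = A·v_3 = (96, 232).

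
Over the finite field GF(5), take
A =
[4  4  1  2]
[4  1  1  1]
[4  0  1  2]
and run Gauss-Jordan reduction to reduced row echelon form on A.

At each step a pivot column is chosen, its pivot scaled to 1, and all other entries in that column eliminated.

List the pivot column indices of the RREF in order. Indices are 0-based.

pivot columns: 0, 1, 3

[1] R0 /= 4  ⇒  (1, 1, 4, 3)
     R1 -= 4·R0  ⇒  (0, 2, 0, 4)
     R2 -= 4·R0  ⇒  (0, 1, 0, 0)
[2] R1 /= 2  ⇒  (0, 1, 0, 2)
     R0 -= 1·R1  ⇒  (1, 0, 4, 1)
     R2 -= 1·R1  ⇒  (0, 0, 0, 3)
column 2 empty below row 2
[3] R2 /= 3  ⇒  (0, 0, 0, 1)
     R0 -= 1·R2  ⇒  (1, 0, 4, 0)
     R1 -= 2·R2  ⇒  (0, 1, 0, 0)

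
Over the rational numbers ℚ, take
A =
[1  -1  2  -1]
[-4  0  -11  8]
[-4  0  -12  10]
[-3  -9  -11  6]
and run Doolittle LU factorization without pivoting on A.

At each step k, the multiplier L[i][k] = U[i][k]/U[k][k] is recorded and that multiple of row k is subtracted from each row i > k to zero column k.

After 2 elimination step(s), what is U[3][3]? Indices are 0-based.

Step 1: pivot at (0,0) is 1.
  row1 ← row1 − (-4)·row0  ⇒  L[1][0]=-4, U row1=(0, -4, -3, 4)
  row2 ← row2 − (-4)·row0  ⇒  L[2][0]=-4, U row2=(0, -4, -4, 6)
  row3 ← row3 − (-3)·row0  ⇒  L[3][0]=-3, U row3=(0, -12, -5, 3)
Step 2: pivot at (1,1) is -4.
  row2 ← row2 − (1)·row1  ⇒  L[2][1]=1, U row2=(0, 0, -1, 2)
  row3 ← row3 − (3)·row1  ⇒  L[3][1]=3, U row3=(0, 0, 4, -9)

U[3][3] = -9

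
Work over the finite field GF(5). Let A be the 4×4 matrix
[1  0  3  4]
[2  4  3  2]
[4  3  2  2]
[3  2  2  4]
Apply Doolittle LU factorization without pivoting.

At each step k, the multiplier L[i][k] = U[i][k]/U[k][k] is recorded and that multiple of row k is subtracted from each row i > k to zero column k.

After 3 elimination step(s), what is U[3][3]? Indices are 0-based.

Step 1: pivot at (0,0) is 1.
  row1 ← row1 − (2)·row0  ⇒  L[1][0]=2, U row1=(0, 4, 2, 4)
  row2 ← row2 − (4)·row0  ⇒  L[2][0]=4, U row2=(0, 3, 0, 1)
  row3 ← row3 − (3)·row0  ⇒  L[3][0]=3, U row3=(0, 2, 3, 2)
Step 2: pivot at (1,1) is 4.
  row2 ← row2 − (2)·row1  ⇒  L[2][1]=2, U row2=(0, 0, 1, 3)
  row3 ← row3 − (3)·row1  ⇒  L[3][1]=3, U row3=(0, 0, 2, 0)
Step 3: pivot at (2,2) is 1.
  row3 ← row3 − (2)·row2  ⇒  L[3][2]=2, U row3=(0, 0, 0, 4)

U[3][3] = 4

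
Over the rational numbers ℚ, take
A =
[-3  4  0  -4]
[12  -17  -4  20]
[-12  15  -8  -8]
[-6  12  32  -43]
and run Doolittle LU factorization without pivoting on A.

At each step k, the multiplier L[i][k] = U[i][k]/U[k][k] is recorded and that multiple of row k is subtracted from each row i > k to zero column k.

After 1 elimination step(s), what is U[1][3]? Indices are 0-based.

k=0: U[0][0]=-3
  eliminate (1,0): mult=-4, new row 1: (0, -1, -4, 4); set L[1][0]=-4
  eliminate (2,0): mult=4, new row 2: (0, -1, -8, 8); set L[2][0]=4
  eliminate (3,0): mult=2, new row 3: (0, 4, 32, -35); set L[3][0]=2

U[1][3] = 4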